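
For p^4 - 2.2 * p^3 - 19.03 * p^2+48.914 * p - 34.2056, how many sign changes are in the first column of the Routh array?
Routh array:
p^4: [1, -19.03, -34.2056]; p^3: [-2.2, 48.914]; p^2: [3.20364, -34.2056]; p^1: [25.4243]; p^0: [-34.2056]
First column: [1, -2.2, 3.20364, 25.4243, -34.2056]. Sign changes = 3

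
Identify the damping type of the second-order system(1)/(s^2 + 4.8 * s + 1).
Standard form: ωn²/(s²+2ζωn·s+ωn²) gives ωn=1, ζ=2.4.
Overdamped (ζ = 2.4 > 1)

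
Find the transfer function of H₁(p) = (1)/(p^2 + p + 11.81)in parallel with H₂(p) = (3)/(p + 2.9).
Parallel: H = H₁ + H₂ = (n₁·d₂ + n₂·d₁)/(d₁·d₂).
n₁·d₂ = p + 2.9. n₂·d₁ = 3*p^2 + 3*p + 35.43. Sum = 3*p^2 + 4*p + 38.33. d₁·d₂ = p^3 + 3.9*p^2 + 14.71*p + 34.249.
H(p) = (3*p^2 + 4*p + 38.33)/(p^3 + 3.9*p^2 + 14.71*p + 34.249)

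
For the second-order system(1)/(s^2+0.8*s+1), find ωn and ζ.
Standard form: ωn²/(s²+2ζωn·s+ωn²).
const=1=ωn² → ωn=1, s coeff=0.8=2ζωn → ζ=0.4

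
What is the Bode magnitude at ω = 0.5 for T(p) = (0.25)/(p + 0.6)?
Substitute p = j*0.5: T(j0.5) = 0.245902 - 0.204918j.
|T(j0.5)| = sqrt(Re² + Im²) = 0.3201.
20*log₁₀(0.3201) = -9.89 dB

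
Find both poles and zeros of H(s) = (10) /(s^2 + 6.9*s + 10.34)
Set denominator = 0: s^2 + 6.9*s + 10.34 = (s + 4.7)(s + 2.2) = 0 → Poles: -2.2, -4.7
Numerator is a nonzero constant (10) → Zeros: none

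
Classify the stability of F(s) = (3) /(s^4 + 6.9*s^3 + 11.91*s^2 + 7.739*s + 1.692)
Denominator: s^4 + 6.9*s^3 + 11.91*s^2 + 7.739*s + 1.692 = (s + 0.8)(s + 0.5)(s + 0.9)(s + 4.7). Poles: -0.5, -0.8, -0.9, -4.7. Stable (all poles in LHP)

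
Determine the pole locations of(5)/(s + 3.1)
Set denominator = 0: s + 3.1 = 0 → Poles: -3.1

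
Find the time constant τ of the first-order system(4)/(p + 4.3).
First-order system: τ = -1/pole. Pole = -4.3. τ = -1/(-4.3) = 0.2326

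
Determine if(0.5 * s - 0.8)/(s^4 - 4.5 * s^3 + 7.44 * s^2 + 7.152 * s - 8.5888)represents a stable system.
Denominator: s^4 - 4.5*s^3 + 7.44*s^2 + 7.152*s - 8.5888 = (s + 1.1)(s - 0.8)(s^2 - 4.8*s + 9.76). Poles: -1.1, 0.8, 2.4 + 2j, 2.4 - 2j. All Re(p)<0: No (unstable)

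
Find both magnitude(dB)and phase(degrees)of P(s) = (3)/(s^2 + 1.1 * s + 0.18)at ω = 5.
Substitute s = j*5: P(j5) = -0.115213 - 0.0255306j.
|P| = 20*log₁₀(sqrt(Re²+Im²)) = -18.56 dB.
∠P = atan2(Im, Re) = -167.51°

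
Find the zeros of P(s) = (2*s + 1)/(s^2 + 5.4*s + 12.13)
Set numerator = 0: 2*s + 1 = 0 → Zeros: -0.5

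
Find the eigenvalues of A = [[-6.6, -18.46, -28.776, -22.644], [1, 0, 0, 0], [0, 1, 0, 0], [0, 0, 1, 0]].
Eigenvalues solve det(λI - A) = 0.
Characteristic polynomial: λ^4 + 6.6*λ^3 + 18.46*λ^2 + 28.776*λ + 22.644 = 0.
Factor: (λ^2 + 1.8*λ + 3.7)(λ^2 + 4.8*λ + 6.12) = 0.
Roots: -0.9 + 1.7j, -0.9 - 1.7j, -2.4 + 0.6j, -2.4 - 0.6j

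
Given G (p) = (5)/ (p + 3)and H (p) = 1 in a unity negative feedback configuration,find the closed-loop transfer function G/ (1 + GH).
Closed-loop T = G/(1+GH).
Numerator: G_num * H_den = 5.
Denominator: G_den * H_den + G_num * H_num = (p + 3) + (5) = p + 8.
T(p) = (5)/(p + 8)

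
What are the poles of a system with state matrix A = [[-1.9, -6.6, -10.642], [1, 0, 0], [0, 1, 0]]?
Eigenvalues solve det(λI - A) = 0.
Characteristic polynomial: λ^3 + 1.9*λ^2 + 6.6*λ + 10.642 = 0.
Factor: (λ + 1.7)(λ^2 + 0.2*λ + 6.26) = 0.
Roots: -0.1 + 2.5j, -0.1 - 2.5j, -1.7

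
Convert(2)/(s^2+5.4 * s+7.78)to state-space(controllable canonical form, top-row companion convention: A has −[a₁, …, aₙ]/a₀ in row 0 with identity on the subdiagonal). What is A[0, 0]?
Reachable canonical form for den = s^2 + 5.4*s + 7.78: top row of A = -[a₁,a₂,...,aₙ]/a₀, ones on the subdiagonal, zeros elsewhere.
A = [[-5.4, -7.78], [1, 0]].
A[0,0] = -5.4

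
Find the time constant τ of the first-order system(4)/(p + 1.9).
First-order system: τ = -1/pole. Pole = -1.9. τ = -1/(-1.9) = 0.5263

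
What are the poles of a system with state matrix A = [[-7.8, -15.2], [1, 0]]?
Eigenvalues solve det(λI - A) = 0.
Characteristic polynomial: λ^2 + 7.8*λ + 15.2 = 0.
Factor: (λ + 4)(λ + 3.8) = 0.
Roots: -3.8, -4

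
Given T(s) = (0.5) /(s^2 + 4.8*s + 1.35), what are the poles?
Set denominator = 0: s^2 + 4.8*s + 1.35 = (s + 4.5)(s + 0.3) = 0 → Poles: -0.3, -4.5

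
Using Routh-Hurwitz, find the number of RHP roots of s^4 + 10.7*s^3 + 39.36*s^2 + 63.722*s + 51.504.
Routh array:
s^4: [1, 39.36, 51.504]; s^3: [10.7, 63.722]; s^2: [33.4047, 51.504]; s^1: [47.2245]; s^0: [51.504]
First column: [1, 10.7, 33.4047, 47.2245, 51.504]. Sign changes = RHP roots = 0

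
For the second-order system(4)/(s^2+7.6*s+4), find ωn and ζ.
Standard form: ωn²/(s²+2ζωn·s+ωn²).
const=4=ωn² → ωn=2, s coeff=7.6=2ζωn → ζ=1.9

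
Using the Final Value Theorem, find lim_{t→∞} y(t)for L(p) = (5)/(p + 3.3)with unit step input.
FVT: lim_{t→∞} y(t) = lim_{p→0} p*Y(p) where Y(p) = L(p)/p.
= lim_{p→0} L(p) = L(0) = num(0)/den(0) = 5/3.3 = 1.515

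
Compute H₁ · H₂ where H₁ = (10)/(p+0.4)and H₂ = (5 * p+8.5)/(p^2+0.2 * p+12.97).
Series: H = H₁ · H₂ = (n₁·n₂)/(d₁·d₂).
Num: n₁·n₂ = 50*p + 85. Den: d₁·d₂ = p^3 + 0.6*p^2 + 13.05*p + 5.188.
H(p) = (50*p + 85)/(p^3 + 0.6*p^2 + 13.05*p + 5.188)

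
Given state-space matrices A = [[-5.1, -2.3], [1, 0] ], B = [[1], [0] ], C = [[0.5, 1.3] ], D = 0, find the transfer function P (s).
P(s) = C(sI - A)⁻¹B + D.
Characteristic polynomial det(sI - A) = s^2 + 5.1*s + 2.3.
Numerator from C·adj(sI-A)·B + D·det(sI-A) = 0.5*s + 1.3.
P(s) = (0.5*s + 1.3)/(s^2 + 5.1*s + 2.3)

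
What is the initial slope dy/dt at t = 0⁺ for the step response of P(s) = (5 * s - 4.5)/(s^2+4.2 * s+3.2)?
IVT: y'(0⁺) = lim_{s→∞} s²·Y(s) = lim_{s→∞} s·P(s).
deg(num) = 1, deg(den) = 2, relative degree = 1, so s·P(s) → (leading num)/(leading den) = 5/1 = 5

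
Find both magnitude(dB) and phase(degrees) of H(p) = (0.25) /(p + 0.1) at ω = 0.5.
Substitute p = j*0.5: H(j0.5) = 0.0961538 - 0.480769j.
|H| = 20*log₁₀(sqrt(Re²+Im²)) = -6.19 dB.
∠H = atan2(Im, Re) = -78.69°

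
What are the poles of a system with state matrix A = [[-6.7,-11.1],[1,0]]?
Eigenvalues solve det(λI - A) = 0.
Characteristic polynomial: λ^2 + 6.7*λ + 11.1 = 0.
Factor: (λ + 3.7)(λ + 3) = 0.
Roots: -3, -3.7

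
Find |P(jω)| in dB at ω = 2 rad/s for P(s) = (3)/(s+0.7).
Substitute s = j*2: P(j2) = 0.467706 - 1.3363j.
|P(j2)| = sqrt(Re² + Im²) = 1.416.
20*log₁₀(1.416) = 3.02 dB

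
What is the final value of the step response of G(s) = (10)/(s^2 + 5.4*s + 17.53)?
FVT: lim_{t→∞} y(t) = lim_{s→0} s*Y(s) where Y(s) = G(s)/s.
= lim_{s→0} G(s) = G(0) = num(0)/den(0) = 10/17.53 = 0.5705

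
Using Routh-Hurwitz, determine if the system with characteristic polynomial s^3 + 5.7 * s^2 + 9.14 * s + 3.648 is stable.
Routh array:
s^3: [1, 9.14]; s^2: [5.7, 3.648]; s^1: [8.5]; s^0: [3.648]
First column: [1, 5.7, 8.5, 3.648]. Sign changes = 0.
Yes, stable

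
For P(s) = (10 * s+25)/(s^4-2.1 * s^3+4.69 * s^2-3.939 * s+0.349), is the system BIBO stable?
Denominator: s^4 - 2.1*s^3 + 4.69*s^2 - 3.939*s + 0.349 = (s - 1)(s - 0.1)(s^2 - s + 3.49). Poles: 0.1, 0.5 + 1.8j, 0.5 - 1.8j, 1. All Re(p)<0: No (unstable)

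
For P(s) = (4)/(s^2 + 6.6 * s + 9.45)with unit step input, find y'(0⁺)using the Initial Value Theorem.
IVT: y'(0⁺) = lim_{s→∞} s²·Y(s) = lim_{s→∞} s·P(s).
deg(num) = 0, deg(den) = 2, relative degree = 2 ≥ 2, so s·P(s) → 0. Initial slope = 0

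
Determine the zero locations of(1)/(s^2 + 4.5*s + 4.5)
Numerator is a nonzero constant (1) → Zeros: none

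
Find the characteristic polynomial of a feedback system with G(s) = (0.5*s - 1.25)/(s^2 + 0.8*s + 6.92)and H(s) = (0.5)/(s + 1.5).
Characteristic poly = G_den * H_den + G_num * H_num = (s^3 + 2.3*s^2 + 8.12*s + 10.38) + (0.25*s - 0.625) = s^3 + 2.3*s^2 + 8.37*s + 9.755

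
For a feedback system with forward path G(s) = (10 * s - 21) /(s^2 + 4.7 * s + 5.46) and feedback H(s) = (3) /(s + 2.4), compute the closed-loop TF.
Closed-loop T = G/(1+GH).
Numerator: G_num * H_den = 10*s^2 + 3*s - 50.4.
Denominator: G_den * H_den + G_num * H_num = (s^3 + 7.1*s^2 + 16.74*s + 13.104) + (30*s - 63) = s^3 + 7.1*s^2 + 46.74*s - 49.896.
T(s) = (10*s^2 + 3*s - 50.4)/(s^3 + 7.1*s^2 + 46.74*s - 49.896)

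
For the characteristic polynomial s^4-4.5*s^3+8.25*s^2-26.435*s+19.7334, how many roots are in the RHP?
s^4 - 4.5*s^3 + 8.25*s^2 - 26.435*s + 19.7334 = (s - 0.9)(s - 3.8)(s^2 + 0.2*s + 5.77). Poles: -0.1 + 2.4j, -0.1 - 2.4j, 0.9, 3.8. RHP poles (Re>0): 2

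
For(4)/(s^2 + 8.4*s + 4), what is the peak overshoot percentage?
Standard form: ωn²/(s²+2ζωn·s+ωn²) → ωn = 2, ζ = 2.1.
ζ ≥ 1, so the response is non-oscillatory: peak overshoot = 0%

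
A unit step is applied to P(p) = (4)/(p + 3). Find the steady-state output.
FVT: lim_{t→∞} y(t) = lim_{p→0} p*Y(p) where Y(p) = P(p)/p.
= lim_{p→0} P(p) = P(0) = num(0)/den(0) = 4/3 = 1.333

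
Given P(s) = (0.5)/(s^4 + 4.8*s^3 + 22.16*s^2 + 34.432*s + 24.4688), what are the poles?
Set denominator = 0: s^4 + 4.8*s^3 + 22.16*s^2 + 34.432*s + 24.4688 = (s^2 + 2*s + 1.64)(s^2 + 2.8*s + 14.92) = 0 → Poles: -1 + 0.8j, -1 - 0.8j, -1.4 + 3.6j, -1.4 - 3.6j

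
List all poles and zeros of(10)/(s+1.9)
Set denominator = 0: s + 1.9 = 0 → Poles: -1.9
Numerator is a nonzero constant (10) → Zeros: none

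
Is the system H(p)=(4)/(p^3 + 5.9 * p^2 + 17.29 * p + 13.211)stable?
Denominator: p^3 + 5.9*p^2 + 17.29*p + 13.211 = (p + 1.1)(p^2 + 4.8*p + 12.01). Poles: -1.1, -2.4 + 2.5j, -2.4 - 2.5j. All Re(p)<0: Yes (stable)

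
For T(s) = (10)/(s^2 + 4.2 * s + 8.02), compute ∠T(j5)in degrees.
Substitute s = j*5: T(j5) = -0.232819 - 0.287939j.
∠T(j5) = atan2(Im, Re) = atan2(-0.287939, -0.232819) = -128.96°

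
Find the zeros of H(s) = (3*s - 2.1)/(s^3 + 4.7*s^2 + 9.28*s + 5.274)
Set numerator = 0: 3*s - 2.1 = 0 → Zeros: 0.7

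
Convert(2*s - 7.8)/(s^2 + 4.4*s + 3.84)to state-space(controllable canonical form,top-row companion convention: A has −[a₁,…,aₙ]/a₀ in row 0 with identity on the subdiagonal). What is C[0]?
Reachable canonical form: C = numerator coefficients (right-aligned, zero-padded to length n).
num = 2*s - 7.8, C = [[2, -7.8]].
C[0] = 2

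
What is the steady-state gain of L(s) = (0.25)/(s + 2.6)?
DC gain = L(0) = num(0)/den(0) = 0.25/2.6 = 0.09615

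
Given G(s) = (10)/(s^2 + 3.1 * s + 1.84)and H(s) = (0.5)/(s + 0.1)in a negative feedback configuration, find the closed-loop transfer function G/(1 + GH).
Closed-loop T = G/(1+GH).
Numerator: G_num * H_den = 10*s + 1.
Denominator: G_den * H_den + G_num * H_num = (s^3 + 3.2*s^2 + 2.15*s + 0.184) + (5) = s^3 + 3.2*s^2 + 2.15*s + 5.184.
T(s) = (10*s + 1)/(s^3 + 3.2*s^2 + 2.15*s + 5.184)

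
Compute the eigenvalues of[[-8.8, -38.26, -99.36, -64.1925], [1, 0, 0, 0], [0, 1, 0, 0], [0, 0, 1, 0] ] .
Eigenvalues solve det(λI - A) = 0.
Characteristic polynomial: λ^4 + 8.8*λ^3 + 38.26*λ^2 + 99.36*λ + 64.1925 = 0.
Factor: (λ + 4.5)(λ + 0.9)(λ^2 + 3.4*λ + 15.85) = 0.
Roots: -0.9, -1.7 + 3.6j, -1.7 - 3.6j, -4.5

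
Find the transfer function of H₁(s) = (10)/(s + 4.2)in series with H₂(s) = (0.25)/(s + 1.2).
Series: H = H₁ · H₂ = (n₁·n₂)/(d₁·d₂).
Num: n₁·n₂ = 2.5. Den: d₁·d₂ = s^2 + 5.4*s + 5.04.
H(s) = (2.5)/(s^2 + 5.4*s + 5.04)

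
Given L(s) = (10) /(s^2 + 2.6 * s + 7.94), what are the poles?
Set denominator = 0: s^2 + 2.6*s + 7.94 = 0 → Poles: -1.3 + 2.5j, -1.3 - 2.5j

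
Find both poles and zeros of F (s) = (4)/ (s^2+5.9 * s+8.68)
Set denominator = 0: s^2 + 5.9*s + 8.68 = (s + 2.8)(s + 3.1) = 0 → Poles: -2.8, -3.1
Numerator is a nonzero constant (4) → Zeros: none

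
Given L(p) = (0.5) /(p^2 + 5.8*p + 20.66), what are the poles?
Set denominator = 0: p^2 + 5.8*p + 20.66 = 0 → Poles: -2.9 + 3.5j, -2.9 - 3.5j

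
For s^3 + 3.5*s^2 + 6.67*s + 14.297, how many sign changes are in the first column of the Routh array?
Routh array:
s^3: [1, 6.67]; s^2: [3.5, 14.297]; s^1: [2.58514]; s^0: [14.297]
First column: [1, 3.5, 2.58514, 14.297]. Sign changes = 0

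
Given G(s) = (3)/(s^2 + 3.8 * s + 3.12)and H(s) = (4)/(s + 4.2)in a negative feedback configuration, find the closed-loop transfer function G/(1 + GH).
Closed-loop T = G/(1+GH).
Numerator: G_num * H_den = 3*s + 12.6.
Denominator: G_den * H_den + G_num * H_num = (s^3 + 8*s^2 + 19.08*s + 13.104) + (12) = s^3 + 8*s^2 + 19.08*s + 25.104.
T(s) = (3*s + 12.6)/(s^3 + 8*s^2 + 19.08*s + 25.104)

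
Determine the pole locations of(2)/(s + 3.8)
Set denominator = 0: s + 3.8 = 0 → Poles: -3.8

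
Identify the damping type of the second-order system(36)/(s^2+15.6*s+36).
Standard form: ωn²/(s²+2ζωn·s+ωn²) gives ωn=6, ζ=1.3.
Overdamped (ζ = 1.3 > 1)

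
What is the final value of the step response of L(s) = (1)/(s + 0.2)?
FVT: lim_{t→∞} y(t) = lim_{s→0} s*Y(s) where Y(s) = L(s)/s.
= lim_{s→0} L(s) = L(0) = num(0)/den(0) = 1/0.2 = 5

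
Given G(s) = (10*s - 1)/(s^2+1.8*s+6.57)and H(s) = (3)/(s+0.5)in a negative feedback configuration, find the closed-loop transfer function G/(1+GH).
Closed-loop T = G/(1+GH).
Numerator: G_num * H_den = 10*s^2 + 4*s - 0.5.
Denominator: G_den * H_den + G_num * H_num = (s^3 + 2.3*s^2 + 7.47*s + 3.285) + (30*s - 3) = s^3 + 2.3*s^2 + 37.47*s + 0.285.
T(s) = (10*s^2 + 4*s - 0.5)/(s^3 + 2.3*s^2 + 37.47*s + 0.285)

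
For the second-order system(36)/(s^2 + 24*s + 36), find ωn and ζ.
Standard form: ωn²/(s²+2ζωn·s+ωn²).
const=36=ωn² → ωn=6, s coeff=24=2ζωn → ζ=2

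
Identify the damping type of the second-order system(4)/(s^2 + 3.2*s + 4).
Standard form: ωn²/(s²+2ζωn·s+ωn²) gives ωn=2, ζ=0.8.
Underdamped (ζ = 0.8 < 1)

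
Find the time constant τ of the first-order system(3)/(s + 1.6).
First-order system: τ = -1/pole. Pole = -1.6. τ = -1/(-1.6) = 0.625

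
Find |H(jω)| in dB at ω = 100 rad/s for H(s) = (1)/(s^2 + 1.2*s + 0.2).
Substitute s = j*100: H(j100) = -9.99876e-05 - 1.19988e-06j.
|H(j100)| = sqrt(Re² + Im²) = 9.999e-05.
20*log₁₀(9.999e-05) = -80.00 dB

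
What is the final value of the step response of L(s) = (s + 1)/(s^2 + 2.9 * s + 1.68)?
FVT: lim_{t→∞} y(t) = lim_{s→0} s*Y(s) where Y(s) = L(s)/s.
= lim_{s→0} L(s) = L(0) = num(0)/den(0) = 1/1.68 = 0.5952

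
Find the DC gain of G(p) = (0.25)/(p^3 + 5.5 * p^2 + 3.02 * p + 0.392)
DC gain = G(0) = num(0)/den(0) = 0.25/0.392 = 0.6378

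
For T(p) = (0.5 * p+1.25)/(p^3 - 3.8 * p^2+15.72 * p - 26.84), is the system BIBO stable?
Denominator: p^3 - 3.8*p^2 + 15.72*p - 26.84 = (p - 2.2)(p^2 - 1.6*p + 12.2). Poles: 0.8 + 3.4j, 0.8 - 3.4j, 2.2. All Re(p)<0: No (unstable)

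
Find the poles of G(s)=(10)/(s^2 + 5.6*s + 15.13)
Set denominator = 0: s^2 + 5.6*s + 15.13 = 0 → Poles: -2.8 + 2.7j, -2.8 - 2.7j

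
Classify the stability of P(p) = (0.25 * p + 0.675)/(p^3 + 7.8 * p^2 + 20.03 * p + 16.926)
Denominator: p^3 + 7.8*p^2 + 20.03*p + 16.926 = (p + 2.1)(p + 3.1)(p + 2.6). Poles: -2.1, -2.6, -3.1. Stable (all poles in LHP)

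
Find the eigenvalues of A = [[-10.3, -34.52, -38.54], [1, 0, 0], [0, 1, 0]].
Eigenvalues solve det(λI - A) = 0.
Characteristic polynomial: λ^3 + 10.3*λ^2 + 34.52*λ + 38.54 = 0.
Factor: (λ + 4.7)(λ^2 + 5.6*λ + 8.2) = 0.
Roots: -2.8 + 0.6j, -2.8 - 0.6j, -4.7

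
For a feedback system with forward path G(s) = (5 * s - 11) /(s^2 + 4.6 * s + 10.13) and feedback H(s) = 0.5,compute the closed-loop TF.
Closed-loop T = G/(1+GH).
Numerator: G_num * H_den = 5*s - 11.
Denominator: G_den * H_den + G_num * H_num = (s^2 + 4.6*s + 10.13) + (2.5*s - 5.5) = s^2 + 7.1*s + 4.63.
T(s) = (5*s - 11)/(s^2 + 7.1*s + 4.63)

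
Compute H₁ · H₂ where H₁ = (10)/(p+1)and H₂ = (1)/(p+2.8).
Series: H = H₁ · H₂ = (n₁·n₂)/(d₁·d₂).
Num: n₁·n₂ = 10. Den: d₁·d₂ = p^2 + 3.8*p + 2.8.
H(p) = (10)/(p^2 + 3.8*p + 2.8)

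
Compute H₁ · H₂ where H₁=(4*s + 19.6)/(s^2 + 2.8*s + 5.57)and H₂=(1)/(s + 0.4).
Series: H = H₁ · H₂ = (n₁·n₂)/(d₁·d₂).
Num: n₁·n₂ = 4*s + 19.6. Den: d₁·d₂ = s^3 + 3.2*s^2 + 6.69*s + 2.228.
H(s) = (4*s + 19.6)/(s^3 + 3.2*s^2 + 6.69*s + 2.228)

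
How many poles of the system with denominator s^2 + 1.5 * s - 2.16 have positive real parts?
s^2 + 1.5*s - 2.16 = (s - 0.9)(s + 2.4). Poles: -2.4, 0.9. RHP poles (Re>0): 1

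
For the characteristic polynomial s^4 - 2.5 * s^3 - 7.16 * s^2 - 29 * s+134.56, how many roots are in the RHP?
s^4 - 2.5*s^3 - 7.16*s^2 - 29*s + 134.56 = (s - 4)(s - 2.9)(s^2 + 4.4*s + 11.6). Poles: -2.2 + 2.6j, -2.2 - 2.6j, 2.9, 4. RHP poles (Re>0): 2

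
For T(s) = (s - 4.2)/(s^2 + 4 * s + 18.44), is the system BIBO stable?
Denominator: s^2 + 4*s + 18.44. Poles: -2 + 3.8j, -2 - 3.8j. All Re(p)<0: Yes (stable)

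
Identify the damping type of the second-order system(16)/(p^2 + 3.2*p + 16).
Standard form: ωn²/(p²+2ζωn·p+ωn²) gives ωn=4, ζ=0.4.
Underdamped (ζ = 0.4 < 1)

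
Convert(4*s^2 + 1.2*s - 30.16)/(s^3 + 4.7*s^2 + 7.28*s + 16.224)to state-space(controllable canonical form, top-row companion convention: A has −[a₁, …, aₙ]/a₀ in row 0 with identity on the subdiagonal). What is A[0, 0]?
Reachable canonical form for den = s^3 + 4.7*s^2 + 7.28*s + 16.224: top row of A = -[a₁,a₂,...,aₙ]/a₀, ones on the subdiagonal, zeros elsewhere.
A = [[-4.7, -7.28, -16.224], [1, 0, 0], [0, 1, 0]].
A[0,0] = -4.7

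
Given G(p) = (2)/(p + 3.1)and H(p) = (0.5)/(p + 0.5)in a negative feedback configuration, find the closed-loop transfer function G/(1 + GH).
Closed-loop T = G/(1+GH).
Numerator: G_num * H_den = 2*p + 1.
Denominator: G_den * H_den + G_num * H_num = (p^2 + 3.6*p + 1.55) + (1) = p^2 + 3.6*p + 2.55.
T(p) = (2*p + 1)/(p^2 + 3.6*p + 2.55)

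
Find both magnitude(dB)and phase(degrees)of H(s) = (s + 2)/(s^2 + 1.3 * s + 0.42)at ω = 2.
Substitute s = j*2: H(j2) = -0.100121 - 0.631372j.
|H| = 20*log₁₀(sqrt(Re²+Im²)) = -3.89 dB.
∠H = atan2(Im, Re) = -99.01°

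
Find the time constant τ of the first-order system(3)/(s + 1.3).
First-order system: τ = -1/pole. Pole = -1.3. τ = -1/(-1.3) = 0.7692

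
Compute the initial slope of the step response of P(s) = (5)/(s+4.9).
IVT: y'(0⁺) = lim_{s→∞} s²·Y(s) = lim_{s→∞} s·P(s).
deg(num) = 0, deg(den) = 1, relative degree = 1, so s·P(s) → (leading num)/(leading den) = 5/1 = 5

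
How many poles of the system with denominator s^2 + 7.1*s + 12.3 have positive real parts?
s^2 + 7.1*s + 12.3 = (s + 4.1)(s + 3). Poles: -3, -4.1. RHP poles (Re>0): 0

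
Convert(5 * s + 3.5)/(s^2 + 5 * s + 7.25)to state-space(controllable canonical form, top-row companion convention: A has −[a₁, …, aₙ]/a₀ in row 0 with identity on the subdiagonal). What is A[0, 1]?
Reachable canonical form for den = s^2 + 5*s + 7.25: top row of A = -[a₁,a₂,...,aₙ]/a₀, ones on the subdiagonal, zeros elsewhere.
A = [[-5, -7.25], [1, 0]].
A[0,1] = -7.25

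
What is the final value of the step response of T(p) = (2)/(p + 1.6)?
FVT: lim_{t→∞} y(t) = lim_{p→0} p*Y(p) where Y(p) = T(p)/p.
= lim_{p→0} T(p) = T(0) = num(0)/den(0) = 2/1.6 = 1.25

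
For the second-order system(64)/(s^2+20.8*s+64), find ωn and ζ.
Standard form: ωn²/(s²+2ζωn·s+ωn²).
const=64=ωn² → ωn=8, s coeff=20.8=2ζωn → ζ=1.3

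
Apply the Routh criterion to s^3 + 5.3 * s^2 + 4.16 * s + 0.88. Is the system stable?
Routh array:
s^3: [1, 4.16]; s^2: [5.3, 0.88]; s^1: [3.99396]; s^0: [0.88]
First column: [1, 5.3, 3.99396, 0.88]. Sign changes = 0.
Yes, stable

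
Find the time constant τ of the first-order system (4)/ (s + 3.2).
First-order system: τ = -1/pole. Pole = -3.2. τ = -1/(-3.2) = 0.3125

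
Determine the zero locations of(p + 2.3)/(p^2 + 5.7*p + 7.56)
Set numerator = 0: p + 2.3 = 0 → Zeros: -2.3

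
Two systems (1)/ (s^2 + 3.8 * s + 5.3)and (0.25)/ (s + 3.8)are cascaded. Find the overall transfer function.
Series: H = H₁ · H₂ = (n₁·n₂)/(d₁·d₂).
Num: n₁·n₂ = 0.25. Den: d₁·d₂ = s^3 + 7.6*s^2 + 19.74*s + 20.14.
H(s) = (0.25)/(s^3 + 7.6*s^2 + 19.74*s + 20.14)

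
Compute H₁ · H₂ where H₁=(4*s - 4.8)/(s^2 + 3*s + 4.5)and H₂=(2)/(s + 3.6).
Series: H = H₁ · H₂ = (n₁·n₂)/(d₁·d₂).
Num: n₁·n₂ = 8*s - 9.6. Den: d₁·d₂ = s^3 + 6.6*s^2 + 15.3*s + 16.2.
H(s) = (8*s - 9.6)/(s^3 + 6.6*s^2 + 15.3*s + 16.2)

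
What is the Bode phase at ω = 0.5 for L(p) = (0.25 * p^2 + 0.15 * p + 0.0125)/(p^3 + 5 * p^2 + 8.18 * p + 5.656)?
Substitute p = j*0.5: L(j0.5) = 0.00219374 + 0.0150481j.
∠L(j0.5) = atan2(Im, Re) = atan2(0.0150481, 0.00219374) = 81.71°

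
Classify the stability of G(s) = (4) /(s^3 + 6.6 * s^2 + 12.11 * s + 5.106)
Denominator: s^3 + 6.6*s^2 + 12.11*s + 5.106 = (s + 3.7)(s + 0.6)(s + 2.3). Poles: -0.6, -2.3, -3.7. Stable (all poles in LHP)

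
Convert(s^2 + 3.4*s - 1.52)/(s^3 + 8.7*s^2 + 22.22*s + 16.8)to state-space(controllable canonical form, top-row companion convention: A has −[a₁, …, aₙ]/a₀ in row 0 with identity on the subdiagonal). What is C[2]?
Reachable canonical form: C = numerator coefficients (right-aligned, zero-padded to length n).
num = s^2 + 3.4*s - 1.52, C = [[1, 3.4, -1.52]].
C[2] = -1.52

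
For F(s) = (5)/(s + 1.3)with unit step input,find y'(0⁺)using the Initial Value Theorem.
IVT: y'(0⁺) = lim_{s→∞} s²·Y(s) = lim_{s→∞} s·F(s).
deg(num) = 0, deg(den) = 1, relative degree = 1, so s·F(s) → (leading num)/(leading den) = 5/1 = 5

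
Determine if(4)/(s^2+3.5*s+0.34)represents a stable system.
Denominator: s^2 + 3.5*s + 0.34 = (s + 0.1)(s + 3.4). Poles: -0.1, -3.4. All Re(p)<0: Yes (stable)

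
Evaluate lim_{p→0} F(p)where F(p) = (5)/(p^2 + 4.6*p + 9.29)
DC gain = F(0) = num(0)/den(0) = 5/9.29 = 0.5382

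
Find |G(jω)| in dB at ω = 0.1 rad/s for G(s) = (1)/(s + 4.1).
Substitute s = j*0.1: G(j0.1) = 0.243757 - 0.0059453j.
|G(j0.1)| = sqrt(Re² + Im²) = 0.2438.
20*log₁₀(0.2438) = -12.26 dB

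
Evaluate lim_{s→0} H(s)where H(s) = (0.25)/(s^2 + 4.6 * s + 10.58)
DC gain = H(0) = num(0)/den(0) = 0.25/10.58 = 0.02363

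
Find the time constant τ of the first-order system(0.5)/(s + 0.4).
First-order system: τ = -1/pole. Pole = -0.4. τ = -1/(-0.4) = 2.5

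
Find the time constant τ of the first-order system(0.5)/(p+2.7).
First-order system: τ = -1/pole. Pole = -2.7. τ = -1/(-2.7) = 0.3704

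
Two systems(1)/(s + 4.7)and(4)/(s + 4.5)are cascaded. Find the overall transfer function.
Series: H = H₁ · H₂ = (n₁·n₂)/(d₁·d₂).
Num: n₁·n₂ = 4. Den: d₁·d₂ = s^2 + 9.2*s + 21.15.
H(s) = (4)/(s^2 + 9.2*s + 21.15)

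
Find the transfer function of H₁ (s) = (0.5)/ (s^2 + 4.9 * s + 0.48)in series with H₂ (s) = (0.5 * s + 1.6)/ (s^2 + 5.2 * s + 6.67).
Series: H = H₁ · H₂ = (n₁·n₂)/(d₁·d₂).
Num: n₁·n₂ = 0.25*s + 0.8. Den: d₁·d₂ = s^4 + 10.1*s^3 + 32.63*s^2 + 35.179*s + 3.2016.
H(s) = (0.25*s + 0.8)/(s^4 + 10.1*s^3 + 32.63*s^2 + 35.179*s + 3.2016)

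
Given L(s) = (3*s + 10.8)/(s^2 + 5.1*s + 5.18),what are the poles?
Set denominator = 0: s^2 + 5.1*s + 5.18 = (s + 3.7)(s + 1.4) = 0 → Poles: -1.4, -3.7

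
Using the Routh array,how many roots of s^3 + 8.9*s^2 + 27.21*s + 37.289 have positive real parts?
Routh array:
s^3: [1, 27.21]; s^2: [8.9, 37.289]; s^1: [23.0202]; s^0: [37.289]
First column: [1, 8.9, 23.0202, 37.289]. Sign changes = RHP roots = 0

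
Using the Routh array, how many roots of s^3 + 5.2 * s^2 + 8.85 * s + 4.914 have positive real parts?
Routh array:
s^3: [1, 8.85]; s^2: [5.2, 4.914]; s^1: [7.905]; s^0: [4.914]
First column: [1, 5.2, 7.905, 4.914]. Sign changes = RHP roots = 0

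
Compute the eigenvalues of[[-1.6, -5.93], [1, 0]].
Eigenvalues solve det(λI - A) = 0.
Characteristic polynomial: λ^2 + 1.6*λ + 5.93 = 0.
Roots: -0.8 + 2.3j, -0.8 - 2.3j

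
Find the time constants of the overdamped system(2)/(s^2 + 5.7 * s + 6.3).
Overdamped: real poles at -1.5, -4.2. τ = -1/pole → τ₁ = 0.6667, τ₂ = 0.2381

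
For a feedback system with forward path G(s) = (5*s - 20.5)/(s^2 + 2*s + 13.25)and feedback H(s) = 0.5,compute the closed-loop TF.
Closed-loop T = G/(1+GH).
Numerator: G_num * H_den = 5*s - 20.5.
Denominator: G_den * H_den + G_num * H_num = (s^2 + 2*s + 13.25) + (2.5*s - 10.25) = s^2 + 4.5*s + 3.
T(s) = (5*s - 20.5)/(s^2 + 4.5*s + 3)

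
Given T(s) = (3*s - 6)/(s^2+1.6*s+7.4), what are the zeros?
Set numerator = 0: 3*s - 6 = 0 → Zeros: 2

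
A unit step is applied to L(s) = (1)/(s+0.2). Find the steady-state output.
FVT: lim_{t→∞} y(t) = lim_{s→0} s*Y(s) where Y(s) = L(s)/s.
= lim_{s→0} L(s) = L(0) = num(0)/den(0) = 1/0.2 = 5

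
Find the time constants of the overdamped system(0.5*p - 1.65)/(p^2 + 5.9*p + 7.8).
Overdamped: real poles at -3.9, -2. τ = -1/pole → τ₁ = 0.2564, τ₂ = 0.5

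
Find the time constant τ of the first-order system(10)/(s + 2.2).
First-order system: τ = -1/pole. Pole = -2.2. τ = -1/(-2.2) = 0.4545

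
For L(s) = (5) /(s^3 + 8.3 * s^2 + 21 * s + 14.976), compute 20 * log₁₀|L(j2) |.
Substitute s = j*2: L(j2) = -0.0612319 - 0.114239j.
|L(j2)| = sqrt(Re² + Im²) = 0.1296.
20*log₁₀(0.1296) = -17.75 dB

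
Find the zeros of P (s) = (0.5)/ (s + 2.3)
Numerator is a nonzero constant (0.5) → Zeros: none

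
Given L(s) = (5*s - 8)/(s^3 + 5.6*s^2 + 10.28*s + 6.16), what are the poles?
Set denominator = 0: s^3 + 5.6*s^2 + 10.28*s + 6.16 = (s + 2)(s + 2.2)(s + 1.4) = 0 → Poles: -1.4, -2, -2.2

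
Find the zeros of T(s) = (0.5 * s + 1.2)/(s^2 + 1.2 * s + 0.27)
Set numerator = 0: 0.5*s + 1.2 = 0 → Zeros: -2.4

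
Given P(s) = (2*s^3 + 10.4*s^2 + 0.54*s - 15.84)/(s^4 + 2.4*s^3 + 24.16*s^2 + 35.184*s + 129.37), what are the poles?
Set denominator = 0: s^4 + 2.4*s^3 + 24.16*s^2 + 35.184*s + 129.37 = (s^2 + 2.2*s + 8.5)(s^2 + 0.2*s + 15.22) = 0 → Poles: -0.1 + 3.9j, -0.1 - 3.9j, -1.1 + 2.7j, -1.1 - 2.7j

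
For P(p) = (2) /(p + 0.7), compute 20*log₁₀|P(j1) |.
Substitute p = j*1: P(j1) = 0.939597 - 1.34228j.
|P(j1)| = sqrt(Re² + Im²) = 1.638.
20*log₁₀(1.638) = 4.29 dB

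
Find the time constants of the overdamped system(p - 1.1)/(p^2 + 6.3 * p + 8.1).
Overdamped: real poles at -1.8, -4.5. τ = -1/pole → τ₁ = 0.5556, τ₂ = 0.2222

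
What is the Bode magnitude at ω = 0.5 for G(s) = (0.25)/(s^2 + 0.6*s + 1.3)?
Substitute s = j*0.5: G(j0.5) = 0.220126 - 0.0628931j.
|G(j0.5)| = sqrt(Re² + Im²) = 0.2289.
20*log₁₀(0.2289) = -12.81 dB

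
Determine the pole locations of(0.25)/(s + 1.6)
Set denominator = 0: s + 1.6 = 0 → Poles: -1.6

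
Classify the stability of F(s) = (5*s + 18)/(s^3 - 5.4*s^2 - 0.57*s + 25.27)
Denominator: s^3 - 5.4*s^2 - 0.57*s + 25.27 = (s - 3.8)(s + 1.9)(s - 3.5). Poles: -1.9, 3.5, 3.8. Unstable (2 pole(s) in RHP)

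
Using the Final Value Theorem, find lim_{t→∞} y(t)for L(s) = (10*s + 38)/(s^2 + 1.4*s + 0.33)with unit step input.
FVT: lim_{t→∞} y(t) = lim_{s→0} s*Y(s) where Y(s) = L(s)/s.
= lim_{s→0} L(s) = L(0) = num(0)/den(0) = 38/0.33 = 115.2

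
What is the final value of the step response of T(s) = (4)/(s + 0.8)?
FVT: lim_{t→∞} y(t) = lim_{s→0} s*Y(s) where Y(s) = T(s)/s.
= lim_{s→0} T(s) = T(0) = num(0)/den(0) = 4/0.8 = 5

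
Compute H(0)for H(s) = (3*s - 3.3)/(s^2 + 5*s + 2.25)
DC gain = H(0) = num(0)/den(0) = -3.3/2.25 = -1.467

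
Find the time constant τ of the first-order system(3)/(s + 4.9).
First-order system: τ = -1/pole. Pole = -4.9. τ = -1/(-4.9) = 0.2041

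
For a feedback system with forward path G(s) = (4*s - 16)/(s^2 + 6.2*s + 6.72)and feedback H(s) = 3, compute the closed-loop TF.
Closed-loop T = G/(1+GH).
Numerator: G_num * H_den = 4*s - 16.
Denominator: G_den * H_den + G_num * H_num = (s^2 + 6.2*s + 6.72) + (12*s - 48) = s^2 + 18.2*s - 41.28.
T(s) = (4*s - 16)/(s^2 + 18.2*s - 41.28)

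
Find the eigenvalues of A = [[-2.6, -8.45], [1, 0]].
Eigenvalues solve det(λI - A) = 0.
Characteristic polynomial: λ^2 + 2.6*λ + 8.45 = 0.
Roots: -1.3 + 2.6j, -1.3 - 2.6j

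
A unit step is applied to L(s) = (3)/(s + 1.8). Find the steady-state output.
FVT: lim_{t→∞} y(t) = lim_{s→0} s*Y(s) where Y(s) = L(s)/s.
= lim_{s→0} L(s) = L(0) = num(0)/den(0) = 3/1.8 = 1.667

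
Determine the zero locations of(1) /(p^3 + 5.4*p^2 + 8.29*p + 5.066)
Numerator is a nonzero constant (1) → Zeros: none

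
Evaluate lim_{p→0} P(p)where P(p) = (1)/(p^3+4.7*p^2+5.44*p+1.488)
DC gain = P(0) = num(0)/den(0) = 1/1.488 = 0.672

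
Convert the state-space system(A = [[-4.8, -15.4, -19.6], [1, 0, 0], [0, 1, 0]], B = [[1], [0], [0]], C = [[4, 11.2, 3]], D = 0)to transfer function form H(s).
H(s) = C(sI - A)⁻¹B + D.
Characteristic polynomial det(sI - A) = s^3 + 4.8*s^2 + 15.4*s + 19.6.
Numerator from C·adj(sI-A)·B + D·det(sI-A) = 4*s^2 + 11.2*s + 3.
H(s) = (4*s^2 + 11.2*s + 3)/(s^3 + 4.8*s^2 + 15.4*s + 19.6)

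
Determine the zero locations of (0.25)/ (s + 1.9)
Numerator is a nonzero constant (0.25) → Zeros: none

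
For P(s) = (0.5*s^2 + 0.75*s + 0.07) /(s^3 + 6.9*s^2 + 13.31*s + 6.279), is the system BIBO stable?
Denominator: s^3 + 6.9*s^2 + 13.31*s + 6.279 = (s + 3.9)(s + 2.3)(s + 0.7). Poles: -0.7, -2.3, -3.9. All Re(p)<0: Yes (stable)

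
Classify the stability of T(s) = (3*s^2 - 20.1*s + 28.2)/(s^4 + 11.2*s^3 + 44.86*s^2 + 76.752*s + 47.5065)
Denominator: s^4 + 11.2*s^3 + 44.86*s^2 + 76.752*s + 47.5065 = (s + 2.7)(s + 4.5)(s + 2.3)(s + 1.7). Poles: -1.7, -2.3, -2.7, -4.5. Stable (all poles in LHP)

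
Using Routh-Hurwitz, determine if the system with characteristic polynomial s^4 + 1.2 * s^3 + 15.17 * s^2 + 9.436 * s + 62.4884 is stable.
Routh array:
s^4: [1, 15.17, 62.4884]; s^3: [1.2, 9.436]; s^2: [7.30667, 62.4884]; s^1: [-0.826693]; s^0: [62.4884]
First column: [1, 1.2, 7.30667, -0.826693, 62.4884]. Sign changes = 2.
No, unstable (2 RHP root(s))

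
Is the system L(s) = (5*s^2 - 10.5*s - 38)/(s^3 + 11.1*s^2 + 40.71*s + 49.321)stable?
Denominator: s^3 + 11.1*s^2 + 40.71*s + 49.321 = (s + 3.1)(s + 3.7)(s + 4.3). Poles: -3.1, -3.7, -4.3. All Re(p)<0: Yes (stable)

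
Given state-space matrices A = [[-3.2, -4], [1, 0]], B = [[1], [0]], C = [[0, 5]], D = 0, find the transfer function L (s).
L(s) = C(sI - A)⁻¹B + D.
Characteristic polynomial det(sI - A) = s^2 + 3.2*s + 4.
Numerator from C·adj(sI-A)·B + D·det(sI-A) = 5.
L(s) = (5)/(s^2 + 3.2*s + 4)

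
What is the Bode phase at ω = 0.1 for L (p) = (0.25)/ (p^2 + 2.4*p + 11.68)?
Substitute p = j*0.1: L(j0.1) = 0.0214134 - 0.000440378j.
∠L(j0.1) = atan2(Im, Re) = atan2(-0.000440378, 0.0214134) = -1.18°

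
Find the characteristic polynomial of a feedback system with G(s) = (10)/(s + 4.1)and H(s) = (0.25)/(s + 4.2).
Characteristic poly = G_den * H_den + G_num * H_num = (s^2 + 8.3*s + 17.22) + (2.5) = s^2 + 8.3*s + 19.72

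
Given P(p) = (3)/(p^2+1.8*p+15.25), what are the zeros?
Numerator is a nonzero constant (3) → Zeros: none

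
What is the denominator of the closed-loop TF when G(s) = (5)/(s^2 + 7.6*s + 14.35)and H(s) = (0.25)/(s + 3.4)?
Characteristic poly = G_den * H_den + G_num * H_num = (s^3 + 11*s^2 + 40.19*s + 48.79) + (1.25) = s^3 + 11*s^2 + 40.19*s + 50.04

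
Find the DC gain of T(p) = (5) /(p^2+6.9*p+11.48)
DC gain = T(0) = num(0)/den(0) = 5/11.48 = 0.4355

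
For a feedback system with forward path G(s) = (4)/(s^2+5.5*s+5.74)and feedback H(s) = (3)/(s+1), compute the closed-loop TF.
Closed-loop T = G/(1+GH).
Numerator: G_num * H_den = 4*s + 4.
Denominator: G_den * H_den + G_num * H_num = (s^3 + 6.5*s^2 + 11.24*s + 5.74) + (12) = s^3 + 6.5*s^2 + 11.24*s + 17.74.
T(s) = (4*s + 4)/(s^3 + 6.5*s^2 + 11.24*s + 17.74)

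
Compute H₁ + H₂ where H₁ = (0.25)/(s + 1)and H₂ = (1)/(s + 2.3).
Parallel: H = H₁ + H₂ = (n₁·d₂ + n₂·d₁)/(d₁·d₂).
n₁·d₂ = 0.25*s + 0.575. n₂·d₁ = s + 1. Sum = 1.25*s + 1.575. d₁·d₂ = s^2 + 3.3*s + 2.3.
H(s) = (1.25*s + 1.575)/(s^2 + 3.3*s + 2.3)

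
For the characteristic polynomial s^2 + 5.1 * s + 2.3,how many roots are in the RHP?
s^2 + 5.1*s + 2.3 = (s + 0.5)(s + 4.6). Poles: -0.5, -4.6. RHP poles (Re>0): 0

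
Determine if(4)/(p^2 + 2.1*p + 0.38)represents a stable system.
Denominator: p^2 + 2.1*p + 0.38 = (p + 1.9)(p + 0.2). Poles: -0.2, -1.9. All Re(p)<0: Yes (stable)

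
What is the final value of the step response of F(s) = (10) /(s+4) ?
FVT: lim_{t→∞} y(t) = lim_{s→0} s*Y(s) where Y(s) = F(s)/s.
= lim_{s→0} F(s) = F(0) = num(0)/den(0) = 10/4 = 2.5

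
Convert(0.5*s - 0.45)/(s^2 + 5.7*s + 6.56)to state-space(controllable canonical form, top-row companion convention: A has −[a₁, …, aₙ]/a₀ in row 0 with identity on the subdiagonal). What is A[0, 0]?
Reachable canonical form for den = s^2 + 5.7*s + 6.56: top row of A = -[a₁,a₂,...,aₙ]/a₀, ones on the subdiagonal, zeros elsewhere.
A = [[-5.7, -6.56], [1, 0]].
A[0,0] = -5.7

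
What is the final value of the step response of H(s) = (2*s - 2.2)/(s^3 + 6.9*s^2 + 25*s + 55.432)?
FVT: lim_{t→∞} y(t) = lim_{s→0} s*Y(s) where Y(s) = H(s)/s.
= lim_{s→0} H(s) = H(0) = num(0)/den(0) = -2.2/55.432 = -0.03969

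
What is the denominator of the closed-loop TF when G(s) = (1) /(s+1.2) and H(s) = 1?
Characteristic poly = G_den * H_den + G_num * H_num = (s + 1.2) + (1) = s + 2.2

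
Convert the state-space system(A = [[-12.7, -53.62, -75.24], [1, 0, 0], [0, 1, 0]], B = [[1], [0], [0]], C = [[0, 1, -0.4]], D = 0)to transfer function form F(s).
F(s) = C(sI - A)⁻¹B + D.
Characteristic polynomial det(sI - A) = s^3 + 12.7*s^2 + 53.62*s + 75.24.
Numerator from C·adj(sI-A)·B + D·det(sI-A) = s - 0.4.
F(s) = (s - 0.4)/(s^3 + 12.7*s^2 + 53.62*s + 75.24)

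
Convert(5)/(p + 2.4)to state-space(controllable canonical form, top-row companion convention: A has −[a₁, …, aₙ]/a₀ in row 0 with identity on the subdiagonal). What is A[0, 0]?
Reachable canonical form for den = p + 2.4: top row of A = -[a₁,a₂,...,aₙ]/a₀, ones on the subdiagonal, zeros elsewhere.
A = [[-2.4]].
A[0,0] = -2.4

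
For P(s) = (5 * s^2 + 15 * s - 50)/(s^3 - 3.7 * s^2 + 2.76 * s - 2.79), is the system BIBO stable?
Denominator: s^3 - 3.7*s^2 + 2.76*s - 2.79 = (s - 3.1)(s^2 - 0.6*s + 0.9). Poles: 0.3 + 0.9j, 0.3 - 0.9j, 3.1. All Re(p)<0: No (unstable)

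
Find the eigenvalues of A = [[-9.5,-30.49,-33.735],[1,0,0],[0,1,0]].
Eigenvalues solve det(λI - A) = 0.
Characteristic polynomial: λ^3 + 9.5*λ^2 + 30.49*λ + 33.735 = 0.
Factor: (λ + 3.9)(λ^2 + 5.6*λ + 8.65) = 0.
Roots: -2.8 + 0.9j, -2.8 - 0.9j, -3.9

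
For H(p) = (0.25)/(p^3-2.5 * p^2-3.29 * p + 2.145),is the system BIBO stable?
Denominator: p^3 - 2.5*p^2 - 3.29*p + 2.145 = (p - 0.5)(p - 3.3)(p + 1.3). Poles: -1.3, 0.5, 3.3. All Re(p)<0: No (unstable)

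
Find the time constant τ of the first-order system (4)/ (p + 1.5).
First-order system: τ = -1/pole. Pole = -1.5. τ = -1/(-1.5) = 0.6667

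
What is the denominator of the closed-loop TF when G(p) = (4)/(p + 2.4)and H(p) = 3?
Characteristic poly = G_den * H_den + G_num * H_num = (p + 2.4) + (12) = p + 14.4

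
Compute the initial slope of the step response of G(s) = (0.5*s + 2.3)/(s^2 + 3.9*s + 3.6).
IVT: y'(0⁺) = lim_{s→∞} s²·Y(s) = lim_{s→∞} s·G(s).
deg(num) = 1, deg(den) = 2, relative degree = 1, so s·G(s) → (leading num)/(leading den) = 0.5/1 = 0.5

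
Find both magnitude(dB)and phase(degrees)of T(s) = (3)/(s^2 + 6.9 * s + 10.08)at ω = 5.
Substitute s = j*5: T(j5) = -0.0316805 - 0.0732559j.
|T| = 20*log₁₀(sqrt(Re²+Im²)) = -21.96 dB.
∠T = atan2(Im, Re) = -113.39°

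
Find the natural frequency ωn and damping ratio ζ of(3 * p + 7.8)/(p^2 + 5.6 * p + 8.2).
Underdamped: complex pole -2.8 + 0.6j. ωn = |pole| = 2.864, ζ = -Re(pole)/ωn = 0.9778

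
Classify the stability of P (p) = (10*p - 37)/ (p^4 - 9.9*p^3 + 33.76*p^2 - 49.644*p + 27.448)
Denominator: p^4 - 9.9*p^3 + 33.76*p^2 - 49.644*p + 27.448 = (p - 2)(p - 4.7)(p^2 - 3.2*p + 2.92). Poles: 1.6 + 0.6j, 1.6 - 0.6j, 2, 4.7. Unstable (4 pole(s) in RHP)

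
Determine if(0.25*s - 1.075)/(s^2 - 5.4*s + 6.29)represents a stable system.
Denominator: s^2 - 5.4*s + 6.29 = (s - 3.7)(s - 1.7). Poles: 1.7, 3.7. All Re(p)<0: No (unstable)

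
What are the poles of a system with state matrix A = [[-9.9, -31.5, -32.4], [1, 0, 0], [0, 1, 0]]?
Eigenvalues solve det(λI - A) = 0.
Characteristic polynomial: λ^3 + 9.9*λ^2 + 31.5*λ + 32.4 = 0.
Factor: (λ + 2.4)(λ + 4.5)(λ + 3) = 0.
Roots: -2.4, -3, -4.5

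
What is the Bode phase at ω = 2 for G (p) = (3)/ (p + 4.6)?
Substitute p = j*2: G(j2) = 0.54849 - 0.238474j.
∠G(j2) = atan2(Im, Re) = atan2(-0.238474, 0.54849) = -23.50°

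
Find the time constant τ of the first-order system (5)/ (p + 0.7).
First-order system: τ = -1/pole. Pole = -0.7. τ = -1/(-0.7) = 1.429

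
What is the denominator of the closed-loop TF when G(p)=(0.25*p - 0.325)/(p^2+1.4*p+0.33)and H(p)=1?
Characteristic poly = G_den * H_den + G_num * H_num = (p^2 + 1.4*p + 0.33) + (0.25*p - 0.325) = p^2 + 1.65*p + 0.005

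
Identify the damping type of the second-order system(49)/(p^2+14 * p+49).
Standard form: ωn²/(p²+2ζωn·p+ωn²) gives ωn=7, ζ=1.
Critically damped (ζ = 1)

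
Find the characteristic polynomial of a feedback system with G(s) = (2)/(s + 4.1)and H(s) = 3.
Characteristic poly = G_den * H_den + G_num * H_num = (s + 4.1) + (6) = s + 10.1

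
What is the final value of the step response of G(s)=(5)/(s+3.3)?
FVT: lim_{t→∞} y(t) = lim_{s→0} s*Y(s) where Y(s) = G(s)/s.
= lim_{s→0} G(s) = G(0) = num(0)/den(0) = 5/3.3 = 1.515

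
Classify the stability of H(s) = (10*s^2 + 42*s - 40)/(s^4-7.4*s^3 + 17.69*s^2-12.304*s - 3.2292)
Denominator: s^4 - 7.4*s^3 + 17.69*s^2 - 12.304*s - 3.2292 = (s - 2.7)(s - 2.3)(s + 0.2)(s - 2.6). Poles: -0.2, 2.3, 2.6, 2.7. Unstable (3 pole(s) in RHP)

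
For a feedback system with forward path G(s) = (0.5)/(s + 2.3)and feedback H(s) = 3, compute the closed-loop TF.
Closed-loop T = G/(1+GH).
Numerator: G_num * H_den = 0.5.
Denominator: G_den * H_den + G_num * H_num = (s + 2.3) + (1.5) = s + 3.8.
T(s) = (0.5)/(s + 3.8)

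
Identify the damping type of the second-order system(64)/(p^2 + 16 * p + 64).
Standard form: ωn²/(p²+2ζωn·p+ωn²) gives ωn=8, ζ=1.
Critically damped (ζ = 1)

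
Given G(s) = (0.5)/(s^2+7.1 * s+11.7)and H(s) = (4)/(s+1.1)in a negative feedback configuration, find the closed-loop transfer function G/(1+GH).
Closed-loop T = G/(1+GH).
Numerator: G_num * H_den = 0.5*s + 0.55.
Denominator: G_den * H_den + G_num * H_num = (s^3 + 8.2*s^2 + 19.51*s + 12.87) + (2) = s^3 + 8.2*s^2 + 19.51*s + 14.87.
T(s) = (0.5*s + 0.55)/(s^3 + 8.2*s^2 + 19.51*s + 14.87)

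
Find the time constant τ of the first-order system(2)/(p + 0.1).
First-order system: τ = -1/pole. Pole = -0.1. τ = -1/(-0.1) = 10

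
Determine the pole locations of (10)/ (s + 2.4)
Set denominator = 0: s + 2.4 = 0 → Poles: -2.4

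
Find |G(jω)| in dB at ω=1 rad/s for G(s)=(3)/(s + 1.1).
Substitute s = j*1: G(j1) = 1.49321 - 1.35747j.
|G(j1)| = sqrt(Re² + Im²) = 2.018.
20*log₁₀(2.018) = 6.10 dB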